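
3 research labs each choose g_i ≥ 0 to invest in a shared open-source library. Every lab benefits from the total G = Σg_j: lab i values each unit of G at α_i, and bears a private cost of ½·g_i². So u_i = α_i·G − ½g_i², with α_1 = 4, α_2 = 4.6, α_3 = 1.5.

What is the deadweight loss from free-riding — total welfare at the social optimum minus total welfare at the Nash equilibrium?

Lab i's FOC: ∂u_i/∂g_i = α_i − g_i = 0, so g_i* = α_i.
NE contributions = (4, 4.6, 1.5); G = 10.1.
W^NE = (Σα)·G − ½Σα_i² = 10.1² − ½·39.41 = 82.305.
Planner sets g_i = Σα_j = 10.1 for every i, so G^SO = 3·10.1 = 30.3.
W^SO = (Σα)·G^SO − ½·3·(Σα)² = (3/2)·10.1² = 153.015.
Deadweight loss = W^SO − W^NE = 70.71.

70.71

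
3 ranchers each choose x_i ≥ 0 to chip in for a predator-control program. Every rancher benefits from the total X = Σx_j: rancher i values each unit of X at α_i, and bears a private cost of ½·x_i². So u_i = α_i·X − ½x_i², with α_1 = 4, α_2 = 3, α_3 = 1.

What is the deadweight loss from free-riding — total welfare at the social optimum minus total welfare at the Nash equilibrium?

Rancher i's FOC: ∂u_i/∂x_i = α_i − x_i = 0, so x_i* = α_i.
NE contributions = (4, 3, 1); X = 8.
W^NE = (Σα)·X − ½Σα_i² = 8² − ½·26 = 51.
Planner sets x_i = Σα_j = 8 for every i, so X^SO = 3·8 = 24.
W^SO = (Σα)·X^SO − ½·3·(Σα)² = (3/2)·8² = 96.
Deadweight loss = W^SO − W^NE = 45.

45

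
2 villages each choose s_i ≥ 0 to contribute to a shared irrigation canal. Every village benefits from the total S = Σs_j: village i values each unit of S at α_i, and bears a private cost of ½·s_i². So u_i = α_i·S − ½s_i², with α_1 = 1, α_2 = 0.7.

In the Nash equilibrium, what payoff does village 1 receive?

Village i's FOC: ∂u_i/∂s_i = α_i − s_i = 0, so s_i* = α_i.
NE contributions = (1, 0.7); S = 1.7.
u_1 = α_1·S − ½·(s_1)² = 1·1.7 − ½·1² = 1.2.

1.2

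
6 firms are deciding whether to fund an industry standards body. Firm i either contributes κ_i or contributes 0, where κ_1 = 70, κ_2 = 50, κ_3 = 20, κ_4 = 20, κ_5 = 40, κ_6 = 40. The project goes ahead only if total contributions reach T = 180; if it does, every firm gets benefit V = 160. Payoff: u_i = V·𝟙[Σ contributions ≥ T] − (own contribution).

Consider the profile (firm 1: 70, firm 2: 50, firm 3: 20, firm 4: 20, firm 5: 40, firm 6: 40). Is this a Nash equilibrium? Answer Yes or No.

Total = 240 ≥ 180: provided.
Firm 1 (pledges 70, payoff 90): dropping to 0 → total 170, payoff 0. No gain.
Firm 2 (pledges 50, payoff 110): dropping to 0 → total 190, payoff 160. Profitable deviation.

No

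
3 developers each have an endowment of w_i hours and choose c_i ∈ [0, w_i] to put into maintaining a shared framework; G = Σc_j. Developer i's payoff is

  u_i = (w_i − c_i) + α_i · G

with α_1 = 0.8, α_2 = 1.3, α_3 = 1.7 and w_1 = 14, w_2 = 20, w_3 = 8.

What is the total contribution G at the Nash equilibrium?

∂u_i/∂c_i = α_i − 1, so developer i contributes w_i if α_i > 1, else 0.
α_i > 1 for i ∈ {2, 3}; NE contributions (0, 20, 8), G = 28.

28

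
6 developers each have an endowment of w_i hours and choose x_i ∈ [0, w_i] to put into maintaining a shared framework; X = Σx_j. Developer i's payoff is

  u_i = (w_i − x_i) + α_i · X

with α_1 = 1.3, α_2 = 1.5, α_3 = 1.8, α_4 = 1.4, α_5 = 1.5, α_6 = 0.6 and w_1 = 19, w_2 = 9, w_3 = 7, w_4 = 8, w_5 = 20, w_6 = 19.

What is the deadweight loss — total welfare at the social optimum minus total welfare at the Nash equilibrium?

134.9

∂u_i/∂x_i = α_i − 1, so developer i contributes w_i if α_i > 1, else 0.
α_i > 1 for i ∈ {1, 2, 3, 4, 5}; NE contributions (19, 9, 7, 8, 20, 0), X = 63.
W^NE = Σw_i − X^NE + (Σα_i)·X^NE = 82 + 7.1·63 = 529.3.
Planner: ∂(Σu_j)/∂x_i = Σα_j − 1 = 7.1 > 0, so everyone contributes w_i; X^SO = 82, W^SO = 82 + 7.1·82 = 664.2.
Deadweight loss = 134.9.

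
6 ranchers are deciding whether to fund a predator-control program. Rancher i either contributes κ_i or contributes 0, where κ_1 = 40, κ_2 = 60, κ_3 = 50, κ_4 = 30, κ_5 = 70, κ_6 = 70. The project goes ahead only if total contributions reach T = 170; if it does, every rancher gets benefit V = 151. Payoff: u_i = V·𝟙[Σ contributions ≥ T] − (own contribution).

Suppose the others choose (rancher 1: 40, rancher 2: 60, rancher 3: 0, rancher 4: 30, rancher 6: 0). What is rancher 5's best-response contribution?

70

Others' total = 130. Contributing 70 brings total to 200 ≥ 170: gain V − κ_5 = 81.
Best response: 70.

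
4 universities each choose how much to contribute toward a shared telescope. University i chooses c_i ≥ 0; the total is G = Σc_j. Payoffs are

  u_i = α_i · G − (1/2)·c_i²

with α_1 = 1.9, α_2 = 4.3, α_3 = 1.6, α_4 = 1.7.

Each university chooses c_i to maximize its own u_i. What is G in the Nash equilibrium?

9.5

University i's FOC: ∂u_i/∂c_i = α_i − c_i = 0, so c_i* = α_i.
NE contributions = (1.9, 4.3, 1.6, 1.7); G = 9.5.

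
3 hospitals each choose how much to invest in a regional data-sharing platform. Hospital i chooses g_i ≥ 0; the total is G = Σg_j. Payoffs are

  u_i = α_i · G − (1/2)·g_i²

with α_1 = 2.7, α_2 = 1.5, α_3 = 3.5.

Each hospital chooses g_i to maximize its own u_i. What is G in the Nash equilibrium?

7.7

Hospital i's FOC: ∂u_i/∂g_i = α_i − g_i = 0, so g_i* = α_i.
NE contributions = (2.7, 1.5, 3.5); G = 7.7.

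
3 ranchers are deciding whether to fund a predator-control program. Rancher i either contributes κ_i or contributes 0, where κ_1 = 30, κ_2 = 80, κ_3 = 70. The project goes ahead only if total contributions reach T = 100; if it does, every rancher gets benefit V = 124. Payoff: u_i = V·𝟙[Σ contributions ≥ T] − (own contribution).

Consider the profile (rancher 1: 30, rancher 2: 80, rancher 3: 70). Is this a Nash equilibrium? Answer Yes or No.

No

Total = 180 ≥ 100: provided.
Rancher 1 (pledges 30, payoff 94): dropping to 0 → total 150, payoff 124. Profitable deviation.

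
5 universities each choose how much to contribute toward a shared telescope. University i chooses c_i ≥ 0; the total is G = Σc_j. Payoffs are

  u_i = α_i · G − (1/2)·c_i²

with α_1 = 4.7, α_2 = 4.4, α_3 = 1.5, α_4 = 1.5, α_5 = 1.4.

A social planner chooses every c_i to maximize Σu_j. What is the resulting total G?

Planner FOC: ∂(Σu_j)/∂c_i = (Σα_j) − c_i = 0, so c_i^SO = Σα_j = 13.5 for every i; G^SO = 67.5.

67.5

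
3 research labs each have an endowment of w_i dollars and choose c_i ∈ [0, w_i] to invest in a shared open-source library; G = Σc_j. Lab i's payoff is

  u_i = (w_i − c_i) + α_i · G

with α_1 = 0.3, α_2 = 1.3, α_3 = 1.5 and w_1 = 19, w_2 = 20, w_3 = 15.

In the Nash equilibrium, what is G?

35

∂u_i/∂c_i = α_i − 1, so lab i contributes w_i if α_i > 1, else 0.
α_i > 1 for i ∈ {2, 3}; NE contributions (0, 20, 15), G = 35.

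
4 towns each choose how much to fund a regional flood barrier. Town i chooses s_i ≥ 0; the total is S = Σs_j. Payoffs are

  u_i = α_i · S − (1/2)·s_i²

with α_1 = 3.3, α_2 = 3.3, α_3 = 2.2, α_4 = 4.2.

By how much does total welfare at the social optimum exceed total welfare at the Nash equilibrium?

Town i's FOC: ∂u_i/∂s_i = α_i − s_i = 0, so s_i* = α_i.
NE contributions = (3.3, 3.3, 2.2, 4.2); S = 13.
W^NE = (Σα)·S − ½Σα_i² = 13² − ½·44.26 = 146.87.
Planner sets s_i = Σα_j = 13 for every i, so S^SO = 4·13 = 52.
W^SO = (Σα)·S^SO − ½·4·(Σα)² = (4/2)·13² = 338.
Deadweight loss = W^SO − W^NE = 191.13.

191.13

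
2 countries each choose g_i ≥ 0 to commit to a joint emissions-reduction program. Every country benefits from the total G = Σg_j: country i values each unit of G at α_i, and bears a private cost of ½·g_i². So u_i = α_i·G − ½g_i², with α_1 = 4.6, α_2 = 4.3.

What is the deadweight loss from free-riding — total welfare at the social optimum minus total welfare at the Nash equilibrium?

Country i's FOC: ∂u_i/∂g_i = α_i − g_i = 0, so g_i* = α_i.
NE contributions = (4.6, 4.3); G = 8.9.
W^NE = (Σα)·G − ½Σα_i² = 8.9² − ½·39.65 = 59.385.
Planner sets g_i = Σα_j = 8.9 for every i, so G^SO = 2·8.9 = 17.8.
W^SO = (Σα)·G^SO − ½·2·(Σα)² = (2/2)·8.9² = 79.21.
Deadweight loss = W^SO − W^NE = 19.825.

19.825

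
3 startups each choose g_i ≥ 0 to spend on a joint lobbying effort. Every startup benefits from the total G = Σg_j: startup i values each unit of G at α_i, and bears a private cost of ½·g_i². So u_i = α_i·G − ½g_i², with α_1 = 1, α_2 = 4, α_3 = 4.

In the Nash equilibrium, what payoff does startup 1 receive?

Startup i's FOC: ∂u_i/∂g_i = α_i − g_i = 0, so g_i* = α_i.
NE contributions = (1, 4, 4); G = 9.
u_1 = α_1·G − ½·(g_1)² = 1·9 − ½·1² = 8.5.

8.5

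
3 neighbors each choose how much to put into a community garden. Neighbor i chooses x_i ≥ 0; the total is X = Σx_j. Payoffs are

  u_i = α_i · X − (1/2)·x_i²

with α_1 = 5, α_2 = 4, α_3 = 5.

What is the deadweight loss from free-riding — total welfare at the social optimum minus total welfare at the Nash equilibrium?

Neighbor i's FOC: ∂u_i/∂x_i = α_i − x_i = 0, so x_i* = α_i.
NE contributions = (5, 4, 5); X = 14.
W^NE = (Σα)·X − ½Σα_i² = 14² − ½·66 = 163.
Planner sets x_i = Σα_j = 14 for every i, so X^SO = 3·14 = 42.
W^SO = (Σα)·X^SO − ½·3·(Σα)² = (3/2)·14² = 294.
Deadweight loss = W^SO − W^NE = 131.

131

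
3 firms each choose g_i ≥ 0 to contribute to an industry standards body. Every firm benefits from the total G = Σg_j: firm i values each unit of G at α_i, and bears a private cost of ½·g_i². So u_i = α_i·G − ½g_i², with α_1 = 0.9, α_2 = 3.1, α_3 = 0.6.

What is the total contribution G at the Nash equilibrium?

Firm i's FOC: ∂u_i/∂g_i = α_i − g_i = 0, so g_i* = α_i.
NE contributions = (0.9, 3.1, 0.6); G = 4.6.

4.6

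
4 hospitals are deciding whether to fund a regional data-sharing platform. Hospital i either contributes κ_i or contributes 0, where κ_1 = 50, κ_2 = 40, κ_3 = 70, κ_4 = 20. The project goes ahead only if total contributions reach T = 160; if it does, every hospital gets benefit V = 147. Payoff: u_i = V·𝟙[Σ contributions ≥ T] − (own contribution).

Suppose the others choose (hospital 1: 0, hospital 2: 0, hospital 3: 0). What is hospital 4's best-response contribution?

0

Others' total = 0. Even contributing 20 gives 20 < 160: no benefit either way.
Best response: 0.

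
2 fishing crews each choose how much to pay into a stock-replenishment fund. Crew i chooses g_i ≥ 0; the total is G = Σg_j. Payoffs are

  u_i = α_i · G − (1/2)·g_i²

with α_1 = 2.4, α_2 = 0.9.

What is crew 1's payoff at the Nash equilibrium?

Crew i's FOC: ∂u_i/∂g_i = α_i − g_i = 0, so g_i* = α_i.
NE contributions = (2.4, 0.9); G = 3.3.
u_1 = α_1·G − ½·(g_1)² = 2.4·3.3 − ½·2.4² = 5.04.

5.04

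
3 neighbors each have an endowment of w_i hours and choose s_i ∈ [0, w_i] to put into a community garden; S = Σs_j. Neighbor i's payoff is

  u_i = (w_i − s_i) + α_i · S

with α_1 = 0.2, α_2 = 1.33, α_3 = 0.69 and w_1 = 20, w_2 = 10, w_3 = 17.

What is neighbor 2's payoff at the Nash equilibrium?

13.3

∂u_i/∂s_i = α_i − 1, so neighbor i contributes w_i if α_i > 1, else 0.
α_i > 1 for i ∈ {2}; NE contributions (0, 10, 0), S = 10.
u_2 = (10 − 10) + 1.33·10 = 13.3.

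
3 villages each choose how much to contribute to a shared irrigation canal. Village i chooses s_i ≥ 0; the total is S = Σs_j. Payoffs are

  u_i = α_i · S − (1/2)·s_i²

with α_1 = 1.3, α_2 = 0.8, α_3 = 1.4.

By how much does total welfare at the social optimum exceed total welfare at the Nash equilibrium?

Village i's FOC: ∂u_i/∂s_i = α_i − s_i = 0, so s_i* = α_i.
NE contributions = (1.3, 0.8, 1.4); S = 3.5.
W^NE = (Σα)·S − ½Σα_i² = 3.5² − ½·4.29 = 10.105.
Planner sets s_i = Σα_j = 3.5 for every i, so S^SO = 3·3.5 = 10.5.
W^SO = (Σα)·S^SO − ½·3·(Σα)² = (3/2)·3.5² = 18.375.
Deadweight loss = W^SO − W^NE = 8.27.

8.27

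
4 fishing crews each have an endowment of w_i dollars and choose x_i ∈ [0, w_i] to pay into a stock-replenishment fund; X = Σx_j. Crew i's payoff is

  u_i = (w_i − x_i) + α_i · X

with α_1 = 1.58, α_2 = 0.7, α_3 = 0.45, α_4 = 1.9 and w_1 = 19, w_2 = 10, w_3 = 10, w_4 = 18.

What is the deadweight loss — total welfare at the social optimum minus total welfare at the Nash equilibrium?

72.6

∂u_i/∂x_i = α_i − 1, so crew i contributes w_i if α_i > 1, else 0.
α_i > 1 for i ∈ {1, 4}; NE contributions (19, 0, 0, 18), X = 37.
W^NE = Σw_i − X^NE + (Σα_i)·X^NE = 57 + 3.63·37 = 191.31.
Planner: ∂(Σu_j)/∂x_i = Σα_j − 1 = 3.63 > 0, so everyone contributes w_i; X^SO = 57, W^SO = 57 + 3.63·57 = 263.91.
Deadweight loss = 72.6.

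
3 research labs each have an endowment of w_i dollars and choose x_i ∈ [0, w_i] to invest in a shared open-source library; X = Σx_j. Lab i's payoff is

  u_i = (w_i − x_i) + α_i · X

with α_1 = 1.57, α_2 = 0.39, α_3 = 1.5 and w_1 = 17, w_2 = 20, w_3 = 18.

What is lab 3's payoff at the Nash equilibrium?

52.5

∂u_i/∂x_i = α_i − 1, so lab i contributes w_i if α_i > 1, else 0.
α_i > 1 for i ∈ {1, 3}; NE contributions (17, 0, 18), X = 35.
u_3 = (18 − 18) + 1.5·35 = 52.5.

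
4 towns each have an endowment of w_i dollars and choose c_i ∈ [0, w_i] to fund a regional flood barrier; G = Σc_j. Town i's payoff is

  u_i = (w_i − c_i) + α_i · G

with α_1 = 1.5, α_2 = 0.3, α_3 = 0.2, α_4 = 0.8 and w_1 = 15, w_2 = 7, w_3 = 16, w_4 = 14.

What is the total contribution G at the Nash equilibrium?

∂u_i/∂c_i = α_i − 1, so town i contributes w_i if α_i > 1, else 0.
α_i > 1 for i ∈ {1}; NE contributions (15, 0, 0, 0), G = 15.

15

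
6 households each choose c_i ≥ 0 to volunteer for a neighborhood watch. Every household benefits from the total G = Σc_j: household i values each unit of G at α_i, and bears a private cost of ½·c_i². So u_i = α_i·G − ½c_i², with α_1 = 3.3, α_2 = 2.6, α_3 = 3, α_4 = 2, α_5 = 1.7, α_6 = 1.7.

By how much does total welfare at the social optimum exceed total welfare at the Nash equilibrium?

427.195

Household i's FOC: ∂u_i/∂c_i = α_i − c_i = 0, so c_i* = α_i.
NE contributions = (3.3, 2.6, 3, 2, 1.7, 1.7); G = 14.3.
W^NE = (Σα)·G − ½Σα_i² = 14.3² − ½·36.43 = 186.275.
Planner sets c_i = Σα_j = 14.3 for every i, so G^SO = 6·14.3 = 85.8.
W^SO = (Σα)·G^SO − ½·6·(Σα)² = (6/2)·14.3² = 613.47.
Deadweight loss = W^SO − W^NE = 427.195.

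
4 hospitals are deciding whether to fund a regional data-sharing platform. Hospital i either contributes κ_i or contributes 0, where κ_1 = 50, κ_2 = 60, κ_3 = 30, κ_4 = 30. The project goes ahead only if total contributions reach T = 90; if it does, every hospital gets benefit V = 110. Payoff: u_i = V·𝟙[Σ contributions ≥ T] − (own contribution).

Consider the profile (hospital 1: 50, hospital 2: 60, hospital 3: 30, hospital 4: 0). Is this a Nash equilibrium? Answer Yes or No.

Total = 140 ≥ 90: provided.
Hospital 1 (pledges 50, payoff 60): dropping to 0 → total 90, payoff 110. Profitable deviation.

No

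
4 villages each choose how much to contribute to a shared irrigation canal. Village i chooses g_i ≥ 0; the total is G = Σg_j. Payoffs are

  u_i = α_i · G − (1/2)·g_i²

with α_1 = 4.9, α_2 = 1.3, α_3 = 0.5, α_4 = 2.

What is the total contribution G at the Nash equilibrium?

8.7

Village i's FOC: ∂u_i/∂g_i = α_i − g_i = 0, so g_i* = α_i.
NE contributions = (4.9, 1.3, 0.5, 2); G = 8.7.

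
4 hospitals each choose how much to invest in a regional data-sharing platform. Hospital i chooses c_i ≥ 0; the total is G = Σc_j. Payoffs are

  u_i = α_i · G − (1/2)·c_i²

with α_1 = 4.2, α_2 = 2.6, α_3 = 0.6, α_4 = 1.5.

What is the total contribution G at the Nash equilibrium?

8.9

Hospital i's FOC: ∂u_i/∂c_i = α_i − c_i = 0, so c_i* = α_i.
NE contributions = (4.2, 2.6, 0.6, 1.5); G = 8.9.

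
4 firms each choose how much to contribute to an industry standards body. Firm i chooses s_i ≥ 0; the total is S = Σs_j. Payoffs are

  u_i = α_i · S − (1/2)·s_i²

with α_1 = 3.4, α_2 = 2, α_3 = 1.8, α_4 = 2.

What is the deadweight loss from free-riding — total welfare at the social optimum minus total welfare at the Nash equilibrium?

96.04

Firm i's FOC: ∂u_i/∂s_i = α_i − s_i = 0, so s_i* = α_i.
NE contributions = (3.4, 2, 1.8, 2); S = 9.2.
W^NE = (Σα)·S − ½Σα_i² = 9.2² − ½·22.8 = 73.24.
Planner sets s_i = Σα_j = 9.2 for every i, so S^SO = 4·9.2 = 36.8.
W^SO = (Σα)·S^SO − ½·4·(Σα)² = (4/2)·9.2² = 169.28.
Deadweight loss = W^SO − W^NE = 96.04.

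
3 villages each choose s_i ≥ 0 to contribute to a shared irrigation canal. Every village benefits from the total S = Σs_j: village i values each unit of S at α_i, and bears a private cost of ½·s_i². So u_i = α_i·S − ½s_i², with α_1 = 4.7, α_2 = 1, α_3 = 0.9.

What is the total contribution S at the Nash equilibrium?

Village i's FOC: ∂u_i/∂s_i = α_i − s_i = 0, so s_i* = α_i.
NE contributions = (4.7, 1, 0.9); S = 6.6.

6.6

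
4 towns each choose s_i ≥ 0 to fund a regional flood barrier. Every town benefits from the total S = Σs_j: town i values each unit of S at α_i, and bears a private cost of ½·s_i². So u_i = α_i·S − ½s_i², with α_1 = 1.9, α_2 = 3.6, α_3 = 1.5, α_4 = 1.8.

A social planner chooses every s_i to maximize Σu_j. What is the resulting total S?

35.2

Planner FOC: ∂(Σu_j)/∂s_i = (Σα_j) − s_i = 0, so s_i^SO = Σα_j = 8.8 for every i; S^SO = 35.2.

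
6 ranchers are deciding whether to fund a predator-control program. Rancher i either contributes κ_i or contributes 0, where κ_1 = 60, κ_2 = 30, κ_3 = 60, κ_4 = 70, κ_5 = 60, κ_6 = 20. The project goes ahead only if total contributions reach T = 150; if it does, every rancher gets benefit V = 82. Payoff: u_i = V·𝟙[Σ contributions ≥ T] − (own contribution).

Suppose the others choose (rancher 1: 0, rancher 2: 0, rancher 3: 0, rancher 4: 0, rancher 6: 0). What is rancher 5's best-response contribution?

Others' total = 0. Even contributing 60 gives 60 < 150: no benefit either way.
Best response: 0.

0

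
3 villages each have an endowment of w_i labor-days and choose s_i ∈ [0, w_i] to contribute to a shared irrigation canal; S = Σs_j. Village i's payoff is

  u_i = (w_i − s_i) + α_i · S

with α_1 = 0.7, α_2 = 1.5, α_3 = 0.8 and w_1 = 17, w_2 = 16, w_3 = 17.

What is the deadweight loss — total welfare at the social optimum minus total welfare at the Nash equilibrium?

68

∂u_i/∂s_i = α_i − 1, so village i contributes w_i if α_i > 1, else 0.
α_i > 1 for i ∈ {2}; NE contributions (0, 16, 0), S = 16.
W^NE = Σw_i − S^NE + (Σα_i)·S^NE = 50 + 2·16 = 82.
Planner: ∂(Σu_j)/∂s_i = Σα_j − 1 = 2 > 0, so everyone contributes w_i; S^SO = 50, W^SO = 50 + 2·50 = 150.
Deadweight loss = 68.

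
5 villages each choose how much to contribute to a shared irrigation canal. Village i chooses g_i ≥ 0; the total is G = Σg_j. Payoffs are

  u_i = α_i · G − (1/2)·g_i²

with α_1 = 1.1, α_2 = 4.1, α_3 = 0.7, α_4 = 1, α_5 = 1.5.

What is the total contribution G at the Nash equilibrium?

8.4

Village i's FOC: ∂u_i/∂g_i = α_i − g_i = 0, so g_i* = α_i.
NE contributions = (1.1, 4.1, 0.7, 1, 1.5); G = 8.4.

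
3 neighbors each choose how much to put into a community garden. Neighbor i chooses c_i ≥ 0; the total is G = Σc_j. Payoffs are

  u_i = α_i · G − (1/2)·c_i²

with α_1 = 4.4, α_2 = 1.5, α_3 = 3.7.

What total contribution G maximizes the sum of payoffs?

Planner FOC: ∂(Σu_j)/∂c_i = (Σα_j) − c_i = 0, so c_i^SO = Σα_j = 9.6 for every i; G^SO = 28.8.

28.8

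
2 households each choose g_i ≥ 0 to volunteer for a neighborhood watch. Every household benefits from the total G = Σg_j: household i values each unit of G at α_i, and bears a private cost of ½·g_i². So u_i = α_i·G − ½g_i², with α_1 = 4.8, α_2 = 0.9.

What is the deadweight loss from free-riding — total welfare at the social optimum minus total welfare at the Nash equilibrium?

11.925

Household i's FOC: ∂u_i/∂g_i = α_i − g_i = 0, so g_i* = α_i.
NE contributions = (4.8, 0.9); G = 5.7.
W^NE = (Σα)·G − ½Σα_i² = 5.7² − ½·23.85 = 20.565.
Planner sets g_i = Σα_j = 5.7 for every i, so G^SO = 2·5.7 = 11.4.
W^SO = (Σα)·G^SO − ½·2·(Σα)² = (2/2)·5.7² = 32.49.
Deadweight loss = W^SO − W^NE = 11.925.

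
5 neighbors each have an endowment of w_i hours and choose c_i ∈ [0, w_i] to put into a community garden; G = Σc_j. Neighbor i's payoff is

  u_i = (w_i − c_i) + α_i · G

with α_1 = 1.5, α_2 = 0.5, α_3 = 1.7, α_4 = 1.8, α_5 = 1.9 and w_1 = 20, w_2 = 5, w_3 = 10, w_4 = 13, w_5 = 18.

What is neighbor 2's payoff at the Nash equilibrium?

∂u_i/∂c_i = α_i − 1, so neighbor i contributes w_i if α_i > 1, else 0.
α_i > 1 for i ∈ {1, 3, 4, 5}; NE contributions (20, 0, 10, 13, 18), G = 61.
u_2 = (5 − 0) + 0.5·61 = 35.5.

35.5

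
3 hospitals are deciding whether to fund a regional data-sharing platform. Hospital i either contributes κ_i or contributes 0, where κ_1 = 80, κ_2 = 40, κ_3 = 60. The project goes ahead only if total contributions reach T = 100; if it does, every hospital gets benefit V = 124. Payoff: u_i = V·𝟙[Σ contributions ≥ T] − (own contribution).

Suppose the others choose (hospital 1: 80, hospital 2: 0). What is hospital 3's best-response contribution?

Others' total = 80. Contributing 60 brings total to 140 ≥ 100: gain V − κ_3 = 64.
Best response: 60.

60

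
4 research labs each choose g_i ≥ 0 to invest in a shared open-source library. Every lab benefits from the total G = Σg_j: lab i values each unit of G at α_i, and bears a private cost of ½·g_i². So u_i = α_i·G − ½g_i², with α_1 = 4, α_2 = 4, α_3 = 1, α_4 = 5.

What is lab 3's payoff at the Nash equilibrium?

13.5

Lab i's FOC: ∂u_i/∂g_i = α_i − g_i = 0, so g_i* = α_i.
NE contributions = (4, 4, 1, 5); G = 14.
u_3 = α_3·G − ½·(g_3)² = 1·14 − ½·1² = 13.5.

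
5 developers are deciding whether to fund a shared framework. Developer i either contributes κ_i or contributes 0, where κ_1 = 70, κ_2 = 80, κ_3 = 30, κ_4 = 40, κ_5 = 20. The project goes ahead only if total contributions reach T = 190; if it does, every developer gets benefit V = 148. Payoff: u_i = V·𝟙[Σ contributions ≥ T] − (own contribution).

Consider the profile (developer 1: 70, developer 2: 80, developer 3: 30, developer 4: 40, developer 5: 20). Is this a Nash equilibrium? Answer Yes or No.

No

Total = 240 ≥ 190: provided.
Developer 1 (pledges 70, payoff 78): dropping to 0 → total 170, payoff 0. No gain.
Developer 2 (pledges 80, payoff 68): dropping to 0 → total 160, payoff 0. No gain.
Developer 3 (pledges 30, payoff 118): dropping to 0 → total 210, payoff 148. Profitable deviation.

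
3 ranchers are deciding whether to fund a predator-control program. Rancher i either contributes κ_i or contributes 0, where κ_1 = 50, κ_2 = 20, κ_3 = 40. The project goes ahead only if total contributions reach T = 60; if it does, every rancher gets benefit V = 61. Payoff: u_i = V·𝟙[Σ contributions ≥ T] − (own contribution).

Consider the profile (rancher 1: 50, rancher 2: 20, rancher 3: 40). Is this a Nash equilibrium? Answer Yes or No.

No

Total = 110 ≥ 60: provided.
Rancher 1 (pledges 50, payoff 11): dropping to 0 → total 60, payoff 61. Profitable deviation.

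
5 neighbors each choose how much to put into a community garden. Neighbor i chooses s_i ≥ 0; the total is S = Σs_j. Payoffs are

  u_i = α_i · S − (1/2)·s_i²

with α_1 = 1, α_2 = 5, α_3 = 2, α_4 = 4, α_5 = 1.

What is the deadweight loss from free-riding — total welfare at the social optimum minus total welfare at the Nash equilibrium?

Neighbor i's FOC: ∂u_i/∂s_i = α_i − s_i = 0, so s_i* = α_i.
NE contributions = (1, 5, 2, 4, 1); S = 13.
W^NE = (Σα)·S − ½Σα_i² = 13² − ½·47 = 145.5.
Planner sets s_i = Σα_j = 13 for every i, so S^SO = 5·13 = 65.
W^SO = (Σα)·S^SO − ½·5·(Σα)² = (5/2)·13² = 422.5.
Deadweight loss = W^SO − W^NE = 277.

277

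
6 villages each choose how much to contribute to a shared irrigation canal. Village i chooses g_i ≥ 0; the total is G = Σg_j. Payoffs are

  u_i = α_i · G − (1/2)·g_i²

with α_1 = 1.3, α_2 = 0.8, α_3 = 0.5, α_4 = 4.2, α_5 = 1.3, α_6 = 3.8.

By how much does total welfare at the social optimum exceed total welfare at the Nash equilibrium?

Village i's FOC: ∂u_i/∂g_i = α_i − g_i = 0, so g_i* = α_i.
NE contributions = (1.3, 0.8, 0.5, 4.2, 1.3, 3.8); G = 11.9.
W^NE = (Σα)·G − ½Σα_i² = 11.9² − ½·36.35 = 123.435.
Planner sets g_i = Σα_j = 11.9 for every i, so G^SO = 6·11.9 = 71.4.
W^SO = (Σα)·G^SO − ½·6·(Σα)² = (6/2)·11.9² = 424.83.
Deadweight loss = W^SO − W^NE = 301.395.

301.395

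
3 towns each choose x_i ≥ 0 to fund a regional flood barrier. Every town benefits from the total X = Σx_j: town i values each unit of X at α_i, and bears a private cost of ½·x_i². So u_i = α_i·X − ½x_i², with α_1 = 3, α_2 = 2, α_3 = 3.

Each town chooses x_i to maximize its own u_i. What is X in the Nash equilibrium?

8

Town i's FOC: ∂u_i/∂x_i = α_i − x_i = 0, so x_i* = α_i.
NE contributions = (3, 2, 3); X = 8.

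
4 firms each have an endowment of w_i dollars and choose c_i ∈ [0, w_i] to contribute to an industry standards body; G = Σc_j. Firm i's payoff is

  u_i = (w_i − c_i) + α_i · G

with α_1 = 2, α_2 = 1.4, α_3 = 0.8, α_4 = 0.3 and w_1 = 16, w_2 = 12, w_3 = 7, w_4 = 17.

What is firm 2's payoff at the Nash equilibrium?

∂u_i/∂c_i = α_i − 1, so firm i contributes w_i if α_i > 1, else 0.
α_i > 1 for i ∈ {1, 2}; NE contributions (16, 12, 0, 0), G = 28.
u_2 = (12 − 12) + 1.4·28 = 39.2.

39.2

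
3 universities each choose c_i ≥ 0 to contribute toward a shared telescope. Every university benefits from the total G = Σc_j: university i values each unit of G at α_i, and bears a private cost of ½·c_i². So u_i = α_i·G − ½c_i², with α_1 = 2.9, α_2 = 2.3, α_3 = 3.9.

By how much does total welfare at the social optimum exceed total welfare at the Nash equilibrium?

University i's FOC: ∂u_i/∂c_i = α_i − c_i = 0, so c_i* = α_i.
NE contributions = (2.9, 2.3, 3.9); G = 9.1.
W^NE = (Σα)·G − ½Σα_i² = 9.1² − ½·28.91 = 68.355.
Planner sets c_i = Σα_j = 9.1 for every i, so G^SO = 3·9.1 = 27.3.
W^SO = (Σα)·G^SO − ½·3·(Σα)² = (3/2)·9.1² = 124.215.
Deadweight loss = W^SO − W^NE = 55.86.

55.86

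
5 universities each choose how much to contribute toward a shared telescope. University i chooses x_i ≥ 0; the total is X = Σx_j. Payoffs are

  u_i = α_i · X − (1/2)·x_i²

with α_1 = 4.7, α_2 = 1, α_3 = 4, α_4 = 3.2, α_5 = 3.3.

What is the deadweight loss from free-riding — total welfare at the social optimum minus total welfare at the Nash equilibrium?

University i's FOC: ∂u_i/∂x_i = α_i − x_i = 0, so x_i* = α_i.
NE contributions = (4.7, 1, 4, 3.2, 3.3); X = 16.2.
W^NE = (Σα)·X − ½Σα_i² = 16.2² − ½·60.22 = 232.33.
Planner sets x_i = Σα_j = 16.2 for every i, so X^SO = 5·16.2 = 81.
W^SO = (Σα)·X^SO − ½·5·(Σα)² = (5/2)·16.2² = 656.1.
Deadweight loss = W^SO − W^NE = 423.77.

423.77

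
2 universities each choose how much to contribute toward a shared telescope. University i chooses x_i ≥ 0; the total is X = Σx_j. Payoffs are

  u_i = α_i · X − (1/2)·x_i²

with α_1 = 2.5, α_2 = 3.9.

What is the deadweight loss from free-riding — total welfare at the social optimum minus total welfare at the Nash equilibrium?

10.73

University i's FOC: ∂u_i/∂x_i = α_i − x_i = 0, so x_i* = α_i.
NE contributions = (2.5, 3.9); X = 6.4.
W^NE = (Σα)·X − ½Σα_i² = 6.4² − ½·21.46 = 30.23.
Planner sets x_i = Σα_j = 6.4 for every i, so X^SO = 2·6.4 = 12.8.
W^SO = (Σα)·X^SO − ½·2·(Σα)² = (2/2)·6.4² = 40.96.
Deadweight loss = W^SO − W^NE = 10.73.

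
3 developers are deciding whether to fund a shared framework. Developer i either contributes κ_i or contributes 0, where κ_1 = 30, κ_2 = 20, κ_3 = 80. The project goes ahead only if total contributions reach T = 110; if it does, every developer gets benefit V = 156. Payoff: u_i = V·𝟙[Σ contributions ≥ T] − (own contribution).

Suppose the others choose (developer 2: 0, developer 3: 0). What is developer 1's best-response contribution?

Others' total = 0. Even contributing 30 gives 30 < 110: no benefit either way.
Best response: 0.

0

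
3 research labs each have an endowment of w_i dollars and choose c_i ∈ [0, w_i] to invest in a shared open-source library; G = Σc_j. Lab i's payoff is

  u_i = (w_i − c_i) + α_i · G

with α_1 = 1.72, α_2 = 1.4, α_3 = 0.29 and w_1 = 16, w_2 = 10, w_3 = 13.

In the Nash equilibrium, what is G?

26

∂u_i/∂c_i = α_i − 1, so lab i contributes w_i if α_i > 1, else 0.
α_i > 1 for i ∈ {1, 2}; NE contributions (16, 10, 0), G = 26.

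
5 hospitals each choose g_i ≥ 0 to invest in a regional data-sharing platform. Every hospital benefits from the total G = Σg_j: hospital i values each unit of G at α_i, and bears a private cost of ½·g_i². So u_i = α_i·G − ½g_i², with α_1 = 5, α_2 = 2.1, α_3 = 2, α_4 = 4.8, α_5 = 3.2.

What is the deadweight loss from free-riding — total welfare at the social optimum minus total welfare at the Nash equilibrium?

471.96

Hospital i's FOC: ∂u_i/∂g_i = α_i − g_i = 0, so g_i* = α_i.
NE contributions = (5, 2.1, 2, 4.8, 3.2); G = 17.1.
W^NE = (Σα)·G − ½Σα_i² = 17.1² − ½·66.69 = 259.065.
Planner sets g_i = Σα_j = 17.1 for every i, so G^SO = 5·17.1 = 85.5.
W^SO = (Σα)·G^SO − ½·5·(Σα)² = (5/2)·17.1² = 731.025.
Deadweight loss = W^SO − W^NE = 471.96.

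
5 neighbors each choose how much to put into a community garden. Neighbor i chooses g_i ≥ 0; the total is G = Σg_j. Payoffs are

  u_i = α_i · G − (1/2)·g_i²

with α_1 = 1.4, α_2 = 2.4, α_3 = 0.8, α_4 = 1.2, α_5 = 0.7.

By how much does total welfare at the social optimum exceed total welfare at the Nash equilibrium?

Neighbor i's FOC: ∂u_i/∂g_i = α_i − g_i = 0, so g_i* = α_i.
NE contributions = (1.4, 2.4, 0.8, 1.2, 0.7); G = 6.5.
W^NE = (Σα)·G − ½Σα_i² = 6.5² − ½·10.29 = 37.105.
Planner sets g_i = Σα_j = 6.5 for every i, so G^SO = 5·6.5 = 32.5.
W^SO = (Σα)·G^SO − ½·5·(Σα)² = (5/2)·6.5² = 105.625.
Deadweight loss = W^SO − W^NE = 68.52.

68.52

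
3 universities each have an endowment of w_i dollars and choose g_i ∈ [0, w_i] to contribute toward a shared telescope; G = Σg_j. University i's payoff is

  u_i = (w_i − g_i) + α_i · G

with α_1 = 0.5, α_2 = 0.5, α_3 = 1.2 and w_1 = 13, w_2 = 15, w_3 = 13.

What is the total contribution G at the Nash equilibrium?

13

∂u_i/∂g_i = α_i − 1, so university i contributes w_i if α_i > 1, else 0.
α_i > 1 for i ∈ {3}; NE contributions (0, 0, 13), G = 13.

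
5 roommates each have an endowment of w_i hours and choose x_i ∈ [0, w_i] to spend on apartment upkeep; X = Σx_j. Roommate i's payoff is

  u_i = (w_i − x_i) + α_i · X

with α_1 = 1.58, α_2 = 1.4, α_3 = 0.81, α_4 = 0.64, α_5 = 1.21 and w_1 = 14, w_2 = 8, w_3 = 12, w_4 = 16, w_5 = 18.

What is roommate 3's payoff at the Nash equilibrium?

∂u_i/∂x_i = α_i − 1, so roommate i contributes w_i if α_i > 1, else 0.
α_i > 1 for i ∈ {1, 2, 5}; NE contributions (14, 8, 0, 0, 18), X = 40.
u_3 = (12 − 0) + 0.81·40 = 44.4.

44.4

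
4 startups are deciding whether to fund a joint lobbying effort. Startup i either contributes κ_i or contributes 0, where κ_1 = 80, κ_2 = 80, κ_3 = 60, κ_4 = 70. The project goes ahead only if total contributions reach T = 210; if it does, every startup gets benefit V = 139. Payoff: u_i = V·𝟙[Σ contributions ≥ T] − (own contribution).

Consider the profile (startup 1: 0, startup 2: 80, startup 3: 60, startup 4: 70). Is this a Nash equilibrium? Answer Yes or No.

Total = 210 ≥ 210: provided.
Startup 1 (pledges 0, payoff 139): pledging 80 → total 290, payoff 59. No gain.
Startup 2 (pledges 80, payoff 59): dropping to 0 → total 130, payoff 0. No gain.
Startup 3 (pledges 60, payoff 79): dropping to 0 → total 150, payoff 0. No gain.
Startup 4 (pledges 70, payoff 69): dropping to 0 → total 140, payoff 0. No gain.

Yes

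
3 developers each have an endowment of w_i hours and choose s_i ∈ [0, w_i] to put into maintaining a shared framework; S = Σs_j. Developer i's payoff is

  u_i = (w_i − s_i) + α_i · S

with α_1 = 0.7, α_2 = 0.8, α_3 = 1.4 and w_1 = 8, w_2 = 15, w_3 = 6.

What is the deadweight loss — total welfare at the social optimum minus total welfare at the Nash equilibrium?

43.7

∂u_i/∂s_i = α_i − 1, so developer i contributes w_i if α_i > 1, else 0.
α_i > 1 for i ∈ {3}; NE contributions (0, 0, 6), S = 6.
W^NE = Σw_i − S^NE + (Σα_i)·S^NE = 29 + 1.9·6 = 40.4.
Planner: ∂(Σu_j)/∂s_i = Σα_j − 1 = 1.9 > 0, so everyone contributes w_i; S^SO = 29, W^SO = 29 + 1.9·29 = 84.1.
Deadweight loss = 43.7.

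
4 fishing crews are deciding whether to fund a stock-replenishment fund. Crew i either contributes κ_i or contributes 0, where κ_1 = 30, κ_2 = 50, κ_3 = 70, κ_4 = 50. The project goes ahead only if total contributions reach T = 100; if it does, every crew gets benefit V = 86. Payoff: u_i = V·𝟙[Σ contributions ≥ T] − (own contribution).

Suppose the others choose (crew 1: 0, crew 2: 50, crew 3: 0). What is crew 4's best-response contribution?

50

Others' total = 50. Contributing 50 brings total to 100 ≥ 100: gain V − κ_4 = 36.
Best response: 50.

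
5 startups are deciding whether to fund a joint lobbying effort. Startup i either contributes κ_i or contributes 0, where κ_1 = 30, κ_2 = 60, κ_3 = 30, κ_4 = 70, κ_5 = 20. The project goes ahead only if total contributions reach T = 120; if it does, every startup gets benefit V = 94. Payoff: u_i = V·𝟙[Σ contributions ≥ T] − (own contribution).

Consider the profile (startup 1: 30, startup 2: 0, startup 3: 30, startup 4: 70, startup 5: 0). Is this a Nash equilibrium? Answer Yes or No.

Yes

Total = 130 ≥ 120: provided.
Startup 1 (pledges 30, payoff 64): dropping to 0 → total 100, payoff 0. No gain.
Startup 2 (pledges 0, payoff 94): pledging 60 → total 190, payoff 34. No gain.
Startup 3 (pledges 30, payoff 64): dropping to 0 → total 100, payoff 0. No gain.
Startup 4 (pledges 70, payoff 24): dropping to 0 → total 60, payoff 0. No gain.
Startup 5 (pledges 0, payoff 94): pledging 20 → total 150, payoff 74. No gain.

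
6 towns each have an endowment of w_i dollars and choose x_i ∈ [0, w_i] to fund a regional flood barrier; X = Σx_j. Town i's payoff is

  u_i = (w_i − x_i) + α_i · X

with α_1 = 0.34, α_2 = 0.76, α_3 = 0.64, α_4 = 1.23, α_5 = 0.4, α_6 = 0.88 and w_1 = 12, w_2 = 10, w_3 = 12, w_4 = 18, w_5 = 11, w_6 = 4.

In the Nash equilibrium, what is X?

18

∂u_i/∂x_i = α_i − 1, so town i contributes w_i if α_i > 1, else 0.
α_i > 1 for i ∈ {4}; NE contributions (0, 0, 0, 18, 0, 0), X = 18.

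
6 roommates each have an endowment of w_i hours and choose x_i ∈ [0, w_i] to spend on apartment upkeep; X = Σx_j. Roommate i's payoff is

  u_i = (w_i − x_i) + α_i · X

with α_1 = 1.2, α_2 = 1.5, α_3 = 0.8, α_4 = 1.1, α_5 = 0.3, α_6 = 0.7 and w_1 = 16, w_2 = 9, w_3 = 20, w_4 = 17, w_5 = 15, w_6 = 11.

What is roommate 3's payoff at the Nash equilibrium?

∂u_i/∂x_i = α_i − 1, so roommate i contributes w_i if α_i > 1, else 0.
α_i > 1 for i ∈ {1, 2, 4}; NE contributions (16, 9, 0, 17, 0, 0), X = 42.
u_3 = (20 − 0) + 0.8·42 = 53.6.

53.6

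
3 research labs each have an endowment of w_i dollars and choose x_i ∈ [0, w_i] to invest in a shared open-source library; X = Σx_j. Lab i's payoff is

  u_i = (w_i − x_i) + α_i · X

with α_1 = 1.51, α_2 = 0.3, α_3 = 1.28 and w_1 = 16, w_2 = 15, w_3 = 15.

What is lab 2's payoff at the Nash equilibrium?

24.3

∂u_i/∂x_i = α_i − 1, so lab i contributes w_i if α_i > 1, else 0.
α_i > 1 for i ∈ {1, 3}; NE contributions (16, 0, 15), X = 31.
u_2 = (15 − 0) + 0.3·31 = 24.3.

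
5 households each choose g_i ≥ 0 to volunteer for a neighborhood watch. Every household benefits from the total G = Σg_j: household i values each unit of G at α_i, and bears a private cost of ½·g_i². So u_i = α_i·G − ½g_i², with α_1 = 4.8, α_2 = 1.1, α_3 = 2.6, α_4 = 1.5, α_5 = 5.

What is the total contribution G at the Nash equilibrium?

Household i's FOC: ∂u_i/∂g_i = α_i − g_i = 0, so g_i* = α_i.
NE contributions = (4.8, 1.1, 2.6, 1.5, 5); G = 15.

15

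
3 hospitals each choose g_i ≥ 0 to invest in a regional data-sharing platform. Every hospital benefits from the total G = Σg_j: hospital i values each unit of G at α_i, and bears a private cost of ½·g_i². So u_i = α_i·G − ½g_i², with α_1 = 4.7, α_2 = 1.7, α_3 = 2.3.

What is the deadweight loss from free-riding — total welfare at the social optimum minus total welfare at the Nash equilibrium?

52.98

Hospital i's FOC: ∂u_i/∂g_i = α_i − g_i = 0, so g_i* = α_i.
NE contributions = (4.7, 1.7, 2.3); G = 8.7.
W^NE = (Σα)·G − ½Σα_i² = 8.7² − ½·30.27 = 60.555.
Planner sets g_i = Σα_j = 8.7 for every i, so G^SO = 3·8.7 = 26.1.
W^SO = (Σα)·G^SO − ½·3·(Σα)² = (3/2)·8.7² = 113.535.
Deadweight loss = W^SO − W^NE = 52.98.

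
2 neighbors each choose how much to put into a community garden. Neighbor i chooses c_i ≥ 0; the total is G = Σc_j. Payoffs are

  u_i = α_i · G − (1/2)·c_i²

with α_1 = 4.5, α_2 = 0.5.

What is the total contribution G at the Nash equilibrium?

5

Neighbor i's FOC: ∂u_i/∂c_i = α_i − c_i = 0, so c_i* = α_i.
NE contributions = (4.5, 0.5); G = 5.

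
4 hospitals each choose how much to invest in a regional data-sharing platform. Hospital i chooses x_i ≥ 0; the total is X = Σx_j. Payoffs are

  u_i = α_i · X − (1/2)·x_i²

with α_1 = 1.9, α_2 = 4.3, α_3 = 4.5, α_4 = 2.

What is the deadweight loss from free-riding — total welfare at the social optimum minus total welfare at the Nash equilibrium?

Hospital i's FOC: ∂u_i/∂x_i = α_i − x_i = 0, so x_i* = α_i.
NE contributions = (1.9, 4.3, 4.5, 2); X = 12.7.
W^NE = (Σα)·X − ½Σα_i² = 12.7² − ½·46.35 = 138.115.
Planner sets x_i = Σα_j = 12.7 for every i, so X^SO = 4·12.7 = 50.8.
W^SO = (Σα)·X^SO − ½·4·(Σα)² = (4/2)·12.7² = 322.58.
Deadweight loss = W^SO − W^NE = 184.465.

184.465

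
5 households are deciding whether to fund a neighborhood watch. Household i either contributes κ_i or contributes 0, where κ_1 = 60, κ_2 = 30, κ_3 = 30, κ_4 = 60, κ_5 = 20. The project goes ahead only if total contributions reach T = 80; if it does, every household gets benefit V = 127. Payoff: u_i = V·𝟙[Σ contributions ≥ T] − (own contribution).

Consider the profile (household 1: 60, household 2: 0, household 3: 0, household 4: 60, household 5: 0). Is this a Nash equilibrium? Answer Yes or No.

Total = 120 ≥ 80: provided.
Household 1 (pledges 60, payoff 67): dropping to 0 → total 60, payoff 0. No gain.
Household 2 (pledges 0, payoff 127): pledging 30 → total 150, payoff 97. No gain.
Household 3 (pledges 0, payoff 127): pledging 30 → total 150, payoff 97. No gain.
Household 4 (pledges 60, payoff 67): dropping to 0 → total 60, payoff 0. No gain.
Household 5 (pledges 0, payoff 127): pledging 20 → total 140, payoff 107. No gain.

Yes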